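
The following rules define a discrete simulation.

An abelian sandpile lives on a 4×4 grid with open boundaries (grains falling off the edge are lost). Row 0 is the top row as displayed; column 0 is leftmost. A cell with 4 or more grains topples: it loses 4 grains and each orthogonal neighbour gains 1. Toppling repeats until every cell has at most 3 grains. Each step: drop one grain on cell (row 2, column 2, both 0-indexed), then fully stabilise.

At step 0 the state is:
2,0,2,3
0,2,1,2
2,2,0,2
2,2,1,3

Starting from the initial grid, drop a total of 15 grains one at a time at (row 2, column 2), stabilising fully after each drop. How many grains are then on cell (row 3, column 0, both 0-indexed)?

[0] 2,0,2,3
0,2,1,2
2,2,0,2
2,2,1,3
[1] 2,0,2,3
0,2,1,2
2,2,1,2
2,2,1,3
[2] 2,0,2,3
0,2,1,2
2,2,2,2
2,2,1,3
[3] 2,0,2,3
0,2,1,2
2,2,3,2
2,2,1,3
[4] 2,0,2,3
0,2,2,2
2,3,0,3
2,2,2,3
[5] 2,0,2,3
0,2,2,2
2,3,1,3
2,2,2,3
[6] 2,0,2,3
0,2,2,2
2,3,2,3
2,2,2,3
[7] 2,0,2,3
0,2,2,2
2,3,3,3
2,2,2,3
[8] 2,0,2,3
0,3,3,3
3,1,3,1
3,0,1,1
[9] 2,2,0,1
1,0,3,1
3,3,1,3
3,0,2,1
[10] 2,2,0,1
1,0,3,1
3,3,2,3
3,0,2,1
[11] 2,2,0,1
1,0,3,1
3,3,3,3
3,0,2,1
[12] 2,2,1,1
2,2,0,3
1,1,3,0
0,2,3,2
[13] 2,2,1,1
2,2,1,3
1,2,1,1
0,3,0,3
[14] 2,2,1,1
2,2,1,3
1,2,2,1
0,3,0,3
[15] 2,2,1,1
2,2,1,3
1,2,3,1
0,3,0,3

0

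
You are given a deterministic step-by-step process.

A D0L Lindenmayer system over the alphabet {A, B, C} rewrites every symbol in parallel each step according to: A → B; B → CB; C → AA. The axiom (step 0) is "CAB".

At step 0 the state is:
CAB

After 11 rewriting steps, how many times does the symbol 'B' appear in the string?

418

[0] CAB
[1] AABCB
[2] BBCBAACB
[3] CBCBAACBBBAACB
[4] AACBAACBBBAACBCBCBBBAACB
[5] BBAACBBBAACBCBCBBBAACBAACBAACBCBCBBBAACB
[6] CBCBBBAACBCBCBBBAACBAACBAACBCBCBBBAACBBBAACBBBAACBAACBAACBCBCBBBAACB
[7] AACBAACBCBCBBBAACBAACBAACBCBCBBBAACBBBAACBBBAACBAACBAACBCBCBBBAACBCBCBBBAACBCBCBBBAACBBBAACBBBAACBAACBAACBCBCBBBAACB
[8] BBAACBBBAACBAACBAACBCBCBBBAACBBBAACBBBAACBAACBAACBCBCBBBAA…CBBBAACBCBCBBBAACBCBCBBBAACBBBAACBBBAACBAACBAACBCBCBBBAACB  (len 196)
[9] CBCBBBAACBCBCBBBAACBBBAACBBBAACBAACBAACBCBCBBBAACBCBCBBBAA…CBBBAACBCBCBBBAACBCBCBBBAACBBBAACBBBAACBAACBAACBCBCBBBAACB  (len 332)
[10] AACBAACBCBCBBBAACBAACBAACBCBCBBBAACBCBCBBBAACBCBCBBBAACBBB…CBBBAACBCBCBBBAACBCBCBBBAACBBBAACBBBAACBAACBAACBCBCBBBAACB  (len 564)
[11] BBAACBBBAACBAACBAACBCBCBBBAACBBBAACBBBAACBAACBAACBCBCBBBAA…CBBBAACBCBCBBBAACBCBCBBBAACBBBAACBBBAACBAACBAACBCBCBBBAACB  (len 956)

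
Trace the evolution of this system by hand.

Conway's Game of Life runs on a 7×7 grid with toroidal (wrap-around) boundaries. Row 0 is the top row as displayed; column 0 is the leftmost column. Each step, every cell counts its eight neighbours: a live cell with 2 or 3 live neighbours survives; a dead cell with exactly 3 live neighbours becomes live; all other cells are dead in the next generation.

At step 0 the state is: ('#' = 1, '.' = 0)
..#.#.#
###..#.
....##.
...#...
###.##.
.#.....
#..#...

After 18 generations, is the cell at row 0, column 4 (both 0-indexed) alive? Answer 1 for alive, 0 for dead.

0) ..#.#.#
###..#.
....##.
...#...
###.##.
.#.....
#..#...
1) ..#.###
###....
.######
.###..#
#####..
...##.#
####...
2) ....###
.......
....###
......#
......#
.....##
##.....
3) #....##
.......
.....##
#.....#
#.....#
.....##
#...#..
4) #....##
#......
#....##
.......
.......
.....#.
#...#..
5) ##...#.
.#.....
#.....#
......#
.......
.......
#...#..
6) ##....#
.#.....
#.....#
#.....#
.......
.......
##....#
7) ..#...#
.#.....
.#....#
#.....#
.......
#......
.#....#
8) .##....
.##....
.#....#
#.....#
#.....#
#......
.#....#
9) .......
.......
.##...#
.#...#.
.#.....
.#.....
.##....
10) .......
.......
###....
.#.....
###....
##.....
.##....
11) .......
.#.....
###....
.......
..#....
.......
###....
12) #.#....
###....
###....
..#....
.......
..#....
.#.....
13) #.#....
...#..#
#..#...
..#....
.......
.......
.##....
14) #.##...
####..#
..##...
.......
.......
.......
.##....
15) ......#
#...#.#
#..#...
.......
.......
.......
.###...
16) .###.##
#....##
#.....#
.......
.......
..#....
..#....
17) .#####.
..#.#..
#....#.
.......
.......
.......
.......
18) .##.##.
..#...#
.......
.......
.......
.......
..###..

1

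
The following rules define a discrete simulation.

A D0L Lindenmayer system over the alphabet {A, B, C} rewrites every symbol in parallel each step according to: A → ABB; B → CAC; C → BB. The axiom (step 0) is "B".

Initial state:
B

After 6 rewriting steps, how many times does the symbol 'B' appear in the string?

246

step 0: B
step 1: CAC
step 2: BBABBBB
step 3: CACCACABBCACCACCACCAC
step 4: BBABBBBBBABBBBABBCACCACBBABBBBBBABBBBBBABBBBBBABBBB
step 5: CACCACABBCACCACCACCACCACCACABBCACCACCACCACABBCACCACBBABBBB…CABBCACCACCACCACCACCACABBCACCACCACCACCACCACABBCACCACCACCAC  (len 149)
step 6: BBABBBBBBABBBBABBCACCACBBABBBBBBABBBBBBABBBBBBABBBBBBABBBB…BBABBBBBBABBBBBBABBBBABBCACCACBBABBBBBBABBBBBBABBBBBBABBBB  (len 371)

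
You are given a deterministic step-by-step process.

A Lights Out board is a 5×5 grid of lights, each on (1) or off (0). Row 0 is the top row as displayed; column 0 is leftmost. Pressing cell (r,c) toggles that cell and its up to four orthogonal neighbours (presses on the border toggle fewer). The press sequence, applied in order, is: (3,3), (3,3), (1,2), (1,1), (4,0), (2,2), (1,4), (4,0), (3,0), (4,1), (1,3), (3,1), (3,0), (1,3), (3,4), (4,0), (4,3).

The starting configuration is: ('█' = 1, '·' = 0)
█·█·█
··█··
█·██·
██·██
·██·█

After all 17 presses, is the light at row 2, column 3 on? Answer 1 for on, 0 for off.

step 0: █·█·█
··█··
█·██·
██·██
·██·█
step 1: █·█·█
··█··
█·█··
███··
·████
step 2: █·█·█
··█··
█·██·
██·██
·██·█
step 3: █···█
·█·█·
█··█·
██·██
·██·█
step 4: ██··█
█·██·
██·█·
██·██
·██·█
step 5: ██··█
█·██·
██·█·
·█·██
█·█·█
step 6: ██··█
█··█·
█·█··
·████
█·█·█
step 7: ██···
█···█
█·█·█
·████
█·█·█
step 8: ██···
█···█
█·█·█
█████
·██·█
step 9: ██···
█···█
··█·█
··███
███·█
step 10: ██···
█···█
··█·█
·████
····█
step 11: ██·█·
█·██·
··███
·████
····█
step 12: ██·█·
█·██·
·████
█··██
·█··█
step 13: ██·█·
█·██·
█████
·█·██
██··█
step 14: ██···
█···█
███·█
·█·██
██··█
step 15: ██···
█···█
███··
·█···
██···
step 16: ██···
█···█
███··
██···
·····
step 17: ██···
█···█
███··
██·█·
··███

0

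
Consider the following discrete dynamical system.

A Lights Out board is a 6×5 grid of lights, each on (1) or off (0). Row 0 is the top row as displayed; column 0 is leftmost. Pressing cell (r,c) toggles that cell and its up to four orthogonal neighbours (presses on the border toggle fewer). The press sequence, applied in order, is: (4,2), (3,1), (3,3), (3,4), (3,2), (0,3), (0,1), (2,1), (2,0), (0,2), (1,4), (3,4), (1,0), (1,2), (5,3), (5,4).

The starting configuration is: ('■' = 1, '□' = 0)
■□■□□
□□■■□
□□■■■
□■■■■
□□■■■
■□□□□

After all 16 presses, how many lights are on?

k=0  ■□■□□
□□■■□
□□■■■
□■■■■
□□■■■
■□□□□
k=1  ■□■□□
□□■■□
□□■■■
□■□■■
□■□□■
■□■□□
k=2  ■□■□□
□□■■□
□■■■■
■□■■■
□□□□■
■□■□□
k=3  ■□■□□
□□■■□
□■■□■
■□□□□
□□□■■
■□■□□
k=4  ■□■□□
□□■■□
□■■□□
■□□■■
□□□■□
■□■□□
k=5  ■□■□□
□□■■□
□■□□□
■■■□■
□□■■□
■□■□□
k=6  ■□□■■
□□■□□
□■□□□
■■■□■
□□■■□
■□■□□
k=7  □■■■■
□■■□□
□■□□□
■■■□■
□□■■□
■□■□□
k=8  □■■■■
□□■□□
■□■□□
■□■□■
□□■■□
■□■□□
k=9  □■■■■
■□■□□
□■■□□
□□■□■
□□■■□
■□■□□
k=10  □□□□■
■□□□□
□■■□□
□□■□■
□□■■□
■□■□□
k=11  □□□□□
■□□■■
□■■□■
□□■□■
□□■■□
■□■□□
k=12  □□□□□
■□□■■
□■■□□
□□■■□
□□■■■
■□■□□
k=13  ■□□□□
□■□■■
■■■□□
□□■■□
□□■■■
■□■□□
k=14  ■□■□□
□□■□■
■■□□□
□□■■□
□□■■■
■□■□□
k=15  ■□■□□
□□■□■
■■□□□
□□■■□
□□■□■
■□□■■
k=16  ■□■□□
□□■□■
■■□□□
□□■■□
□□■□□
■□□□□

10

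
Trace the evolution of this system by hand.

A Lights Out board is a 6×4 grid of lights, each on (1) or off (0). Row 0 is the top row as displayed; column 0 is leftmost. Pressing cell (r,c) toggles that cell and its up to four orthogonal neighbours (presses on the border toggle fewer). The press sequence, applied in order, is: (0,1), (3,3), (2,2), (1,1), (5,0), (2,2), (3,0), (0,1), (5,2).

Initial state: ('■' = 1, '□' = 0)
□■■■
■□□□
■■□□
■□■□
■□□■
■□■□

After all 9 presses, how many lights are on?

0) □■■■
■□□□
■■□□
■□■□
■□□■
■□■□
1) ■□□■
■■□□
■■□□
■□■□
■□□■
■□■□
2) ■□□■
■■□□
■■□■
■□□■
■□□□
■□■□
3) ■□□■
■■■□
■□■□
■□■■
■□□□
■□■□
4) ■■□■
□□□□
■■■□
■□■■
■□□□
■□■□
5) ■■□■
□□□□
■■■□
■□■■
□□□□
□■■□
6) ■■□■
□□■□
■□□■
■□□■
□□□□
□■■□
7) ■■□■
□□■□
□□□■
□■□■
■□□□
□■■□
8) □□■■
□■■□
□□□■
□■□■
■□□□
□■■□
9) □□■■
□■■□
□□□■
□■□■
■□■□
□□□■

10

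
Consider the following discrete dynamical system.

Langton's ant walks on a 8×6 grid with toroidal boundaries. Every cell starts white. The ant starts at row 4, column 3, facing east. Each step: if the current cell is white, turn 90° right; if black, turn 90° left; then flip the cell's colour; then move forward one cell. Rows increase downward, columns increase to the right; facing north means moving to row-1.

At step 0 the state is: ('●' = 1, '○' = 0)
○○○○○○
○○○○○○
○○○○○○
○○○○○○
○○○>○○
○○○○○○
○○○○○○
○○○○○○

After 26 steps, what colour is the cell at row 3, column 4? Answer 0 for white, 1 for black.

1

0) ○○○○○○
○○○○○○
○○○○○○
○○○○○○
○○○>○○
○○○○○○
○○○○○○
○○○○○○
1) ○○○○○○
○○○○○○
○○○○○○
○○○○○○
○○○●○○
○○○v○○
○○○○○○
○○○○○○
2) ○○○○○○
○○○○○○
○○○○○○
○○○○○○
○○○●○○
○○<●○○
○○○○○○
○○○○○○
3) ○○○○○○
○○○○○○
○○○○○○
○○○○○○
○○^●○○
○○●●○○
○○○○○○
○○○○○○
4) ○○○○○○
○○○○○○
○○○○○○
○○○○○○
○○●>○○
○○●●○○
○○○○○○
○○○○○○
5) ○○○○○○
○○○○○○
○○○○○○
○○○^○○
○○●○○○
○○●●○○
○○○○○○
○○○○○○
6) ○○○○○○
○○○○○○
○○○○○○
○○○●>○
○○●○○○
○○●●○○
○○○○○○
○○○○○○
7) ○○○○○○
○○○○○○
○○○○○○
○○○●●○
○○●○v○
○○●●○○
○○○○○○
○○○○○○
8) ○○○○○○
○○○○○○
○○○○○○
○○○●●○
○○●<●○
○○●●○○
○○○○○○
○○○○○○
9) ○○○○○○
○○○○○○
○○○○○○
○○○^●○
○○●●●○
○○●●○○
○○○○○○
○○○○○○
10) ○○○○○○
○○○○○○
○○○○○○
○○<○●○
○○●●●○
○○●●○○
○○○○○○
○○○○○○
11) ○○○○○○
○○○○○○
○○^○○○
○○●○●○
○○●●●○
○○●●○○
○○○○○○
○○○○○○
12) ○○○○○○
○○○○○○
○○●>○○
○○●○●○
○○●●●○
○○●●○○
○○○○○○
○○○○○○
13) ○○○○○○
○○○○○○
○○●●○○
○○●v●○
○○●●●○
○○●●○○
○○○○○○
○○○○○○
14) ○○○○○○
○○○○○○
○○●●○○
○○<●●○
○○●●●○
○○●●○○
○○○○○○
○○○○○○
15) ○○○○○○
○○○○○○
○○●●○○
○○○●●○
○○v●●○
○○●●○○
○○○○○○
○○○○○○
16) ○○○○○○
○○○○○○
○○●●○○
○○○●●○
○○○>●○
○○●●○○
○○○○○○
○○○○○○
17) ○○○○○○
○○○○○○
○○●●○○
○○○^●○
○○○○●○
○○●●○○
○○○○○○
○○○○○○
18) ○○○○○○
○○○○○○
○○●●○○
○○<○●○
○○○○●○
○○●●○○
○○○○○○
○○○○○○
19) ○○○○○○
○○○○○○
○○^●○○
○○●○●○
○○○○●○
○○●●○○
○○○○○○
○○○○○○
20) ○○○○○○
○○○○○○
○<○●○○
○○●○●○
○○○○●○
○○●●○○
○○○○○○
○○○○○○
21) ○○○○○○
○^○○○○
○●○●○○
○○●○●○
○○○○●○
○○●●○○
○○○○○○
○○○○○○
22) ○○○○○○
○●>○○○
○●○●○○
○○●○●○
○○○○●○
○○●●○○
○○○○○○
○○○○○○
23) ○○○○○○
○●●○○○
○●v●○○
○○●○●○
○○○○●○
○○●●○○
○○○○○○
○○○○○○
24) ○○○○○○
○●●○○○
○<●●○○
○○●○●○
○○○○●○
○○●●○○
○○○○○○
○○○○○○
25) ○○○○○○
○●●○○○
○○●●○○
○v●○●○
○○○○●○
○○●●○○
○○○○○○
○○○○○○
26) ○○○○○○
○●●○○○
○○●●○○
<●●○●○
○○○○●○
○○●●○○
○○○○○○
○○○○○○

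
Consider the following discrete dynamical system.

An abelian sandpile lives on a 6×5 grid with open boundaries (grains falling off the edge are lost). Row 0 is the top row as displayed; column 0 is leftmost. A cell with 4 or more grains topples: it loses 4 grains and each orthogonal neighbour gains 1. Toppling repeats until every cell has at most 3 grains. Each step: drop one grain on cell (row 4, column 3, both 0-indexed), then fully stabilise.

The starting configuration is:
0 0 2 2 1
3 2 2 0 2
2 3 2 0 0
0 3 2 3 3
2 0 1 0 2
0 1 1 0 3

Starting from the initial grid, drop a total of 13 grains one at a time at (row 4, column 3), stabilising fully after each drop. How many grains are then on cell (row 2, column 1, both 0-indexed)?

k=0  0 0 2 2 1
3 2 2 0 2
2 3 2 0 0
0 3 2 3 3
2 0 1 0 2
0 1 1 0 3
k=1  0 0 2 2 1
3 2 2 0 2
2 3 2 0 0
0 3 2 3 3
2 0 1 1 2
0 1 1 0 3
k=2  0 0 2 2 1
3 2 2 0 2
2 3 2 0 0
0 3 2 3 3
2 0 1 2 2
0 1 1 0 3
k=3  0 0 2 2 1
3 2 2 0 2
2 3 2 0 0
0 3 2 3 3
2 0 1 3 2
0 1 1 0 3
k=4  0 0 2 2 1
3 2 2 0 2
2 3 2 1 1
0 3 3 1 1
2 0 2 2 1
0 1 1 2 0
k=5  0 0 2 2 1
3 2 2 0 2
2 3 2 1 1
0 3 3 1 1
2 0 2 3 1
0 1 1 2 0
k=6  0 0 2 2 1
3 2 2 0 2
2 3 2 1 1
0 3 3 2 1
2 0 3 0 2
0 1 1 3 0
k=7  0 0 2 2 1
3 2 2 0 2
2 3 2 1 1
0 3 3 2 1
2 0 3 1 2
0 1 1 3 0
k=8  0 0 2 2 1
3 2 2 0 2
2 3 2 1 1
0 3 3 2 1
2 0 3 2 2
0 1 1 3 0
k=9  0 0 2 2 1
3 2 2 0 2
2 3 2 1 1
0 3 3 2 1
2 0 3 3 2
0 1 1 3 0
k=10  0 0 2 2 1
3 3 3 0 2
3 1 0 3 1
1 1 3 0 2
2 2 1 3 3
0 1 3 0 1
k=11  0 0 2 2 1
3 3 3 0 2
3 1 0 3 1
1 1 3 1 3
2 2 2 1 0
0 1 3 1 2
k=12  0 0 2 2 1
3 3 3 0 2
3 1 0 3 1
1 1 3 1 3
2 2 2 2 0
0 1 3 1 2
k=13  0 0 2 2 1
3 3 3 0 2
3 1 0 3 1
1 1 3 1 3
2 2 2 3 0
0 1 3 1 2

1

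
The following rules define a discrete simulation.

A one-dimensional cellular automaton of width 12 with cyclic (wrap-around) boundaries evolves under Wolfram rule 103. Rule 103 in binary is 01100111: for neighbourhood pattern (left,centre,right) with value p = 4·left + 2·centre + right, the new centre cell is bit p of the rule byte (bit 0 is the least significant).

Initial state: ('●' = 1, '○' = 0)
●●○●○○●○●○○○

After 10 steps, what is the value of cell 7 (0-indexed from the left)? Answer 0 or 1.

[0] ●●○●○○●○●○○○
[1] ○●●●○●●●●○●●
[2] ●○○●●○○○●●○●
[3] ●○●○●○●●○●●○
[4] ●●●●●●○●●○●●
[5] ○○○○○●●○●●○○
[6] ●●●●●○●●○●○●
[7] ○○○○●●○●●●●○
[8] ●●●●○●●○○○●○
[9] ○○○●●○●○●●●●
[10] ○●●○●●●●○○○●

1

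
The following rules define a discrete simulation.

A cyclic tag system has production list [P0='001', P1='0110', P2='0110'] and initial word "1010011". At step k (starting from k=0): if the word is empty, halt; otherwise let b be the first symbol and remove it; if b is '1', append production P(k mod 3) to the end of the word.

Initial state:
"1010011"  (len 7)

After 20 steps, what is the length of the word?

0) "1010011"  (len 7)
1) "010011001"  (len 9)
2) "10011001"  (len 8)
3) "00110010110"  (len 11)
4) "0110010110"  (len 10)
5) "110010110"  (len 9)
6) "100101100110"  (len 12)
7) "00101100110001"  (len 14)
8) "0101100110001"  (len 13)
9) "101100110001"  (len 12)
10) "01100110001001"  (len 14)
11) "1100110001001"  (len 13)
12) "1001100010010110"  (len 16)
13) "001100010010110001"  (len 18)
14) "01100010010110001"  (len 17)
15) "1100010010110001"  (len 16)
16) "100010010110001001"  (len 18)
17) "000100101100010010110"  (len 21)
18) "00100101100010010110"  (len 20)
19) "0100101100010010110"  (len 19)
20) "100101100010010110"  (len 18)

18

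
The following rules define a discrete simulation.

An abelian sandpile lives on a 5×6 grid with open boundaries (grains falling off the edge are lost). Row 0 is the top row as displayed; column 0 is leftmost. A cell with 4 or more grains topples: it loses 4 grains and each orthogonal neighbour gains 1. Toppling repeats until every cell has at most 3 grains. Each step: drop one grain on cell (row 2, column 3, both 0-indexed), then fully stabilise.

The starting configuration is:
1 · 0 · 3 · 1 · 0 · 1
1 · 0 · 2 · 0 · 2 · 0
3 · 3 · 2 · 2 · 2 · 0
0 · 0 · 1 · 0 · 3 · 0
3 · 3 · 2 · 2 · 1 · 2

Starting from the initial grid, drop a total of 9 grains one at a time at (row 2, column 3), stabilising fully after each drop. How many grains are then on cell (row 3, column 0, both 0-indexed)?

1

step 0: 1 · 0 · 3 · 1 · 0 · 1
1 · 0 · 2 · 0 · 2 · 0
3 · 3 · 2 · 2 · 2 · 0
0 · 0 · 1 · 0 · 3 · 0
3 · 3 · 2 · 2 · 1 · 2
step 1: 1 · 0 · 3 · 1 · 0 · 1
1 · 0 · 2 · 0 · 2 · 0
3 · 3 · 2 · 3 · 2 · 0
0 · 0 · 1 · 0 · 3 · 0
3 · 3 · 2 · 2 · 1 · 2
step 2: 1 · 0 · 3 · 1 · 0 · 1
1 · 0 · 2 · 1 · 2 · 0
3 · 3 · 3 · 0 · 3 · 0
0 · 0 · 1 · 1 · 3 · 0
3 · 3 · 2 · 2 · 1 · 2
step 3: 1 · 0 · 3 · 1 · 0 · 1
1 · 0 · 2 · 1 · 2 · 0
3 · 3 · 3 · 1 · 3 · 0
0 · 0 · 1 · 1 · 3 · 0
3 · 3 · 2 · 2 · 1 · 2
step 4: 1 · 0 · 3 · 1 · 0 · 1
1 · 0 · 2 · 1 · 2 · 0
3 · 3 · 3 · 2 · 3 · 0
0 · 0 · 1 · 1 · 3 · 0
3 · 3 · 2 · 2 · 1 · 2
step 5: 1 · 0 · 3 · 1 · 0 · 1
1 · 0 · 2 · 1 · 2 · 0
3 · 3 · 3 · 3 · 3 · 0
0 · 0 · 1 · 1 · 3 · 0
3 · 3 · 2 · 2 · 1 · 2
step 6: 1 · 0 · 3 · 1 · 0 · 1
2 · 1 · 3 · 2 · 3 · 0
0 · 1 · 1 · 2 · 1 · 1
1 · 1 · 2 · 3 · 0 · 1
3 · 3 · 2 · 2 · 2 · 2
step 7: 1 · 0 · 3 · 1 · 0 · 1
2 · 1 · 3 · 2 · 3 · 0
0 · 1 · 1 · 3 · 1 · 1
1 · 1 · 2 · 3 · 0 · 1
3 · 3 · 2 · 2 · 2 · 2
step 8: 1 · 0 · 3 · 1 · 0 · 1
2 · 1 · 3 · 3 · 3 · 0
0 · 1 · 2 · 1 · 2 · 1
1 · 1 · 3 · 0 · 1 · 1
3 · 3 · 2 · 3 · 2 · 2
step 9: 1 · 0 · 3 · 1 · 0 · 1
2 · 1 · 3 · 3 · 3 · 0
0 · 1 · 2 · 2 · 2 · 1
1 · 1 · 3 · 0 · 1 · 1
3 · 3 · 2 · 3 · 2 · 2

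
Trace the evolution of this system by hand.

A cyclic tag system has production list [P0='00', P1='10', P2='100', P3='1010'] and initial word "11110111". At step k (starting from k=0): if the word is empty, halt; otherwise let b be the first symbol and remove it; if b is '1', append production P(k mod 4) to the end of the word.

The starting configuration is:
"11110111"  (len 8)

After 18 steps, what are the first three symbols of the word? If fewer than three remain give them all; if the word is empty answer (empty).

gen 0: "11110111"  (len 8)
gen 1: "111011100"  (len 9)
gen 2: "1101110010"  (len 10)
gen 3: "101110010100"  (len 12)
gen 4: "011100101001010"  (len 15)
gen 5: "11100101001010"  (len 14)
gen 6: "110010100101010"  (len 15)
gen 7: "10010100101010100"  (len 17)
gen 8: "00101001010101001010"  (len 20)
gen 9: "0101001010101001010"  (len 19)
gen 10: "101001010101001010"  (len 18)
gen 11: "01001010101001010100"  (len 20)
gen 12: "1001010101001010100"  (len 19)
gen 13: "00101010100101010000"  (len 20)
gen 14: "0101010100101010000"  (len 19)
gen 15: "101010100101010000"  (len 18)
gen 16: "010101001010100001010"  (len 21)
gen 17: "10101001010100001010"  (len 20)
gen 18: "010100101010000101010"  (len 21)

010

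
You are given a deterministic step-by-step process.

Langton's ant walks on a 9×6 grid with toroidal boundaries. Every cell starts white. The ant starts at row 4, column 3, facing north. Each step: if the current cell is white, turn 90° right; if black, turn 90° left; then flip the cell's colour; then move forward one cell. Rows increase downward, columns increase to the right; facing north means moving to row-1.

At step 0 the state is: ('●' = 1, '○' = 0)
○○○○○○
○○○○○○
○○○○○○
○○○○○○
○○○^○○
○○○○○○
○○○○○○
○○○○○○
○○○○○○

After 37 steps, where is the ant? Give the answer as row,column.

0) ○○○○○○
○○○○○○
○○○○○○
○○○○○○
○○○^○○
○○○○○○
○○○○○○
○○○○○○
○○○○○○
1) ○○○○○○
○○○○○○
○○○○○○
○○○○○○
○○○●>○
○○○○○○
○○○○○○
○○○○○○
○○○○○○
2) ○○○○○○
○○○○○○
○○○○○○
○○○○○○
○○○●●○
○○○○v○
○○○○○○
○○○○○○
○○○○○○
3) ○○○○○○
○○○○○○
○○○○○○
○○○○○○
○○○●●○
○○○<●○
○○○○○○
○○○○○○
○○○○○○
4) ○○○○○○
○○○○○○
○○○○○○
○○○○○○
○○○^●○
○○○●●○
○○○○○○
○○○○○○
○○○○○○
5) ○○○○○○
○○○○○○
○○○○○○
○○○○○○
○○<○●○
○○○●●○
○○○○○○
○○○○○○
○○○○○○
6) ○○○○○○
○○○○○○
○○○○○○
○○^○○○
○○●○●○
○○○●●○
○○○○○○
○○○○○○
○○○○○○
7) ○○○○○○
○○○○○○
○○○○○○
○○●>○○
○○●○●○
○○○●●○
○○○○○○
○○○○○○
○○○○○○
8) ○○○○○○
○○○○○○
○○○○○○
○○●●○○
○○●v●○
○○○●●○
○○○○○○
○○○○○○
○○○○○○
9) ○○○○○○
○○○○○○
○○○○○○
○○●●○○
○○<●●○
○○○●●○
○○○○○○
○○○○○○
○○○○○○
10) ○○○○○○
○○○○○○
○○○○○○
○○●●○○
○○○●●○
○○v●●○
○○○○○○
○○○○○○
○○○○○○
11) ○○○○○○
○○○○○○
○○○○○○
○○●●○○
○○○●●○
○<●●●○
○○○○○○
○○○○○○
○○○○○○
12) ○○○○○○
○○○○○○
○○○○○○
○○●●○○
○^○●●○
○●●●●○
○○○○○○
○○○○○○
○○○○○○
13) ○○○○○○
○○○○○○
○○○○○○
○○●●○○
○●>●●○
○●●●●○
○○○○○○
○○○○○○
○○○○○○
14) ○○○○○○
○○○○○○
○○○○○○
○○●●○○
○●●●●○
○●v●●○
○○○○○○
○○○○○○
○○○○○○
15) ○○○○○○
○○○○○○
○○○○○○
○○●●○○
○●●●●○
○●○>●○
○○○○○○
○○○○○○
○○○○○○
16) ○○○○○○
○○○○○○
○○○○○○
○○●●○○
○●●^●○
○●○○●○
○○○○○○
○○○○○○
○○○○○○
17) ○○○○○○
○○○○○○
○○○○○○
○○●●○○
○●<○●○
○●○○●○
○○○○○○
○○○○○○
○○○○○○
18) ○○○○○○
○○○○○○
○○○○○○
○○●●○○
○●○○●○
○●v○●○
○○○○○○
○○○○○○
○○○○○○
19) ○○○○○○
○○○○○○
○○○○○○
○○●●○○
○●○○●○
○<●○●○
○○○○○○
○○○○○○
○○○○○○
20) ○○○○○○
○○○○○○
○○○○○○
○○●●○○
○●○○●○
○○●○●○
○v○○○○
○○○○○○
○○○○○○
21) ○○○○○○
○○○○○○
○○○○○○
○○●●○○
○●○○●○
○○●○●○
<●○○○○
○○○○○○
○○○○○○
22) ○○○○○○
○○○○○○
○○○○○○
○○●●○○
○●○○●○
^○●○●○
●●○○○○
○○○○○○
○○○○○○
23) ○○○○○○
○○○○○○
○○○○○○
○○●●○○
○●○○●○
●>●○●○
●●○○○○
○○○○○○
○○○○○○
24) ○○○○○○
○○○○○○
○○○○○○
○○●●○○
○●○○●○
●●●○●○
●v○○○○
○○○○○○
○○○○○○
25) ○○○○○○
○○○○○○
○○○○○○
○○●●○○
○●○○●○
●●●○●○
●○>○○○
○○○○○○
○○○○○○
26) ○○○○○○
○○○○○○
○○○○○○
○○●●○○
○●○○●○
●●●○●○
●○●○○○
○○v○○○
○○○○○○
27) ○○○○○○
○○○○○○
○○○○○○
○○●●○○
○●○○●○
●●●○●○
●○●○○○
○<●○○○
○○○○○○
28) ○○○○○○
○○○○○○
○○○○○○
○○●●○○
○●○○●○
●●●○●○
●^●○○○
○●●○○○
○○○○○○
29) ○○○○○○
○○○○○○
○○○○○○
○○●●○○
○●○○●○
●●●○●○
●●>○○○
○●●○○○
○○○○○○
30) ○○○○○○
○○○○○○
○○○○○○
○○●●○○
○●○○●○
●●^○●○
●●○○○○
○●●○○○
○○○○○○
31) ○○○○○○
○○○○○○
○○○○○○
○○●●○○
○●○○●○
●<○○●○
●●○○○○
○●●○○○
○○○○○○
32) ○○○○○○
○○○○○○
○○○○○○
○○●●○○
○●○○●○
●○○○●○
●v○○○○
○●●○○○
○○○○○○
33) ○○○○○○
○○○○○○
○○○○○○
○○●●○○
○●○○●○
●○○○●○
●○>○○○
○●●○○○
○○○○○○
34) ○○○○○○
○○○○○○
○○○○○○
○○●●○○
○●○○●○
●○○○●○
●○●○○○
○●v○○○
○○○○○○
35) ○○○○○○
○○○○○○
○○○○○○
○○●●○○
○●○○●○
●○○○●○
●○●○○○
○●○>○○
○○○○○○
36) ○○○○○○
○○○○○○
○○○○○○
○○●●○○
○●○○●○
●○○○●○
●○●○○○
○●○●○○
○○○v○○
37) ○○○○○○
○○○○○○
○○○○○○
○○●●○○
○●○○●○
●○○○●○
●○●○○○
○●○●○○
○○<●○○

8,2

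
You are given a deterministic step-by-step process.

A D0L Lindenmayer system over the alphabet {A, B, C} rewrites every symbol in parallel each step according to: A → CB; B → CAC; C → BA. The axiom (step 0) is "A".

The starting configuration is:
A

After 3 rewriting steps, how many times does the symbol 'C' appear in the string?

t=0: A
t=1: CB
t=2: BACAC
t=3: CACCBBACBBA

4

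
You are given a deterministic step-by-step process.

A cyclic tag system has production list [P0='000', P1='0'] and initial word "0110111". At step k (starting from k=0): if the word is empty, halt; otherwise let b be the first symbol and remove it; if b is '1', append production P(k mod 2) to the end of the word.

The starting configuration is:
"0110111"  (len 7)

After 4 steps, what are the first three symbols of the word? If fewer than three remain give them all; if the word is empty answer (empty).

[0] "0110111"  (len 7)
[1] "110111"  (len 6)
[2] "101110"  (len 6)
[3] "01110000"  (len 8)
[4] "1110000"  (len 7)

111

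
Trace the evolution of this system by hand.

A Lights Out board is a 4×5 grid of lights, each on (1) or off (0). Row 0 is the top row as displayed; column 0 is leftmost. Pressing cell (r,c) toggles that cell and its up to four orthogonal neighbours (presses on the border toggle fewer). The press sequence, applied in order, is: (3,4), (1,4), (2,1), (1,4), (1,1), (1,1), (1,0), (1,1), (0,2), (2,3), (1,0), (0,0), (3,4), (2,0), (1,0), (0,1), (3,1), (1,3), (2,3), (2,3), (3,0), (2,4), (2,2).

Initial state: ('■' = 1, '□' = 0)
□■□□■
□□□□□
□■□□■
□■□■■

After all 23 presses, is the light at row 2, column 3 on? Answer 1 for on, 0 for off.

0

k=0  □■□□■
□□□□□
□■□□■
□■□■■
k=1  □■□□■
□□□□□
□■□□□
□■□□□
k=2  □■□□□
□□□■■
□■□□■
□■□□□
k=3  □■□□□
□■□■■
■□■□■
□□□□□
k=4  □■□□■
□■□□□
■□■□□
□□□□□
k=5  □□□□■
■□■□□
■■■□□
□□□□□
k=6  □■□□■
□■□□□
■□■□□
□□□□□
k=7  ■■□□■
■□□□□
□□■□□
□□□□□
k=8  ■□□□■
□■■□□
□■■□□
□□□□□
k=9  ■■■■■
□■□□□
□■■□□
□□□□□
k=10  ■■■■■
□■□■□
□■□■■
□□□■□
k=11  □■■■■
■□□■□
■■□■■
□□□■□
k=12  ■□■■■
□□□■□
■■□■■
□□□■□
k=13  ■□■■■
□□□■□
■■□■□
□□□□■
k=14  ■□■■■
■□□■□
□□□■□
■□□□■
k=15  □□■■■
□■□■□
■□□■□
■□□□■
k=16  ■■□■■
□□□■□
■□□■□
■□□□■
k=17  ■■□■■
□□□■□
■■□■□
□■■□■
k=18  ■■□□■
□□■□■
■■□□□
□■■□■
k=19  ■■□□■
□□■■■
■■■■■
□■■■■
k=20  ■■□□■
□□■□■
■■□□□
□■■□■
k=21  ■■□□■
□□■□■
□■□□□
■□■□■
k=22  ■■□□■
□□■□□
□■□■■
■□■□□
k=23  ■■□□■
□□□□□
□□■□■
■□□□□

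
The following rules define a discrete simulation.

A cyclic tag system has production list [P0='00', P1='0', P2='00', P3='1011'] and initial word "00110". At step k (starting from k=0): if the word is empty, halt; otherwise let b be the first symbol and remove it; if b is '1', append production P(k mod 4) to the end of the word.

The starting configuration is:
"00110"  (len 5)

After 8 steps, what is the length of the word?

7

0) "00110"  (len 5)
1) "0110"  (len 4)
2) "110"  (len 3)
3) "1000"  (len 4)
4) "0001011"  (len 7)
5) "001011"  (len 6)
6) "01011"  (len 5)
7) "1011"  (len 4)
8) "0111011"  (len 7)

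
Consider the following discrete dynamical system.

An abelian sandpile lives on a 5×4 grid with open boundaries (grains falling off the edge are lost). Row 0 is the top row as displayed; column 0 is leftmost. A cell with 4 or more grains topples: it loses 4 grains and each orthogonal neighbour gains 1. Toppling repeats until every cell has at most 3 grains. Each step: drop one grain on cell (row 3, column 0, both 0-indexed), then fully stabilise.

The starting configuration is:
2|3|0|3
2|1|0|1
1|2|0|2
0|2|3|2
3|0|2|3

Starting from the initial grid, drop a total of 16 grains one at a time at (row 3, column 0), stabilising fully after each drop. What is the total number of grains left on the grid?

33

t=0: 2|3|0|3
2|1|0|1
1|2|0|2
0|2|3|2
3|0|2|3
t=1: 2|3|0|3
2|1|0|1
1|2|0|2
1|2|3|2
3|0|2|3
t=2: 2|3|0|3
2|1|0|1
1|2|0|2
2|2|3|2
3|0|2|3
t=3: 2|3|0|3
2|1|0|1
1|2|0|2
3|2|3|2
3|0|2|3
t=4: 2|3|0|3
2|1|0|1
2|2|0|2
1|3|3|2
0|1|2|3
t=5: 2|3|0|3
2|1|0|1
2|2|0|2
2|3|3|2
0|1|2|3
t=6: 2|3|0|3
2|1|0|1
2|2|0|2
3|3|3|2
0|1|2|3
t=7: 2|3|0|3
2|1|0|1
3|3|1|2
1|1|0|3
1|2|3|3
t=8: 2|3|0|3
2|1|0|1
3|3|1|2
2|1|0|3
1|2|3|3
t=9: 2|3|0|3
2|1|0|1
3|3|1|2
3|1|0|3
1|2|3|3
t=10: 2|3|0|3
3|2|0|1
1|0|2|2
1|3|0|3
2|2|3|3
t=11: 2|3|0|3
3|2|0|1
1|0|2|2
2|3|0|3
2|2|3|3
t=12: 2|3|0|3
3|2|0|1
1|0|2|2
3|3|0|3
2|2|3|3
t=13: 2|3|0|3
3|2|0|1
2|1|2|2
1|0|1|3
3|3|3|3
t=14: 2|3|0|3
3|2|0|1
2|1|2|2
2|0|1|3
3|3|3|3
t=15: 2|3|0|3
3|2|0|1
2|1|2|2
3|0|1|3
3|3|3|3
t=16: 2|3|0|3
3|2|0|1
3|1|2|3
1|2|3|0
1|1|1|1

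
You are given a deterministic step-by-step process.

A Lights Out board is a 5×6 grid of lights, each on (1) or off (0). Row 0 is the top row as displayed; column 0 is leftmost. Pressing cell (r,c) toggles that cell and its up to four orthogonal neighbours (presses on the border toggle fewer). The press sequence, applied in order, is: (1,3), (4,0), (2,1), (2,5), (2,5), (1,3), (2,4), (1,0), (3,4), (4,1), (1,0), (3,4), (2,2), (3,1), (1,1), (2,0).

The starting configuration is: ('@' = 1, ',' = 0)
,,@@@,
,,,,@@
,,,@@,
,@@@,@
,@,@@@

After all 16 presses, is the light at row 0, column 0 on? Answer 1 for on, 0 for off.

0

[0] ,,@@@,
,,,,@@
,,,@@,
,@@@,@
,@,@@@
[1] ,,@,@,
,,@@,@
,,,,@,
,@@@,@
,@,@@@
[2] ,,@,@,
,,@@,@
,,,,@,
@@@@,@
@,,@@@
[3] ,,@,@,
,@@@,@
@@@,@,
@,@@,@
@,,@@@
[4] ,,@,@,
,@@@,,
@@@,,@
@,@@,,
@,,@@@
[5] ,,@,@,
,@@@,@
@@@,@,
@,@@,@
@,,@@@
[6] ,,@@@,
,@,,@@
@@@@@,
@,@@,@
@,,@@@
[7] ,,@@@,
,@,,,@
@@@,,@
@,@@@@
@,,@@@
[8] @,@@@,
@,,,,@
,@@,,@
@,@@@@
@,,@@@
[9] @,@@@,
@,,,,@
,@@,@@
@,@,,,
@,,@,@
[10] @,@@@,
@,,,,@
,@@,@@
@@@,,,
,@@@,@
[11] ,,@@@,
,@,,,@
@@@,@@
@@@,,,
,@@@,@
[12] ,,@@@,
,@,,,@
@@@,,@
@@@@@@
,@@@@@
[13] ,,@@@,
,@@,,@
@,,@,@
@@,@@@
,@@@@@
[14] ,,@@@,
,@@,,@
@@,@,@
,,@@@@
,,@@@@
[15] ,@@@@,
@,,,,@
@,,@,@
,,@@@@
,,@@@@
[16] ,@@@@,
,,,,,@
,@,@,@
@,@@@@
,,@@@@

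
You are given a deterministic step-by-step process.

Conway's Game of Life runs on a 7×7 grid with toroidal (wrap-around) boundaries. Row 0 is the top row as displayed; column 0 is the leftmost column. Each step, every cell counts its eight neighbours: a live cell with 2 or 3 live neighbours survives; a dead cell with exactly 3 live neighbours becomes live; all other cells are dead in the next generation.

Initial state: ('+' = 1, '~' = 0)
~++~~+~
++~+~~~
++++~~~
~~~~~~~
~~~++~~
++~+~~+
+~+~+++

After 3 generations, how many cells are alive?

[0] ~++~~+~
++~+~~~
++++~~~
~~~~~~~
~~~++~~
++~+~~+
+~+~+++
[1] ~~~~~+~
~~~++~+
+~~+~~~
~+~~+~~
+~+++~~
~+~~~~~
~~~~+~~
[2] ~~~+~+~
~~~++++
+~++~+~
++~~+~~
+~+++~~
~++~+~~
~~~~~~~
[3] ~~~+~++
~~~~~~~
+~+~~~~
+~~~~+~
+~~~++~
~++~+~~
~~+++~~

16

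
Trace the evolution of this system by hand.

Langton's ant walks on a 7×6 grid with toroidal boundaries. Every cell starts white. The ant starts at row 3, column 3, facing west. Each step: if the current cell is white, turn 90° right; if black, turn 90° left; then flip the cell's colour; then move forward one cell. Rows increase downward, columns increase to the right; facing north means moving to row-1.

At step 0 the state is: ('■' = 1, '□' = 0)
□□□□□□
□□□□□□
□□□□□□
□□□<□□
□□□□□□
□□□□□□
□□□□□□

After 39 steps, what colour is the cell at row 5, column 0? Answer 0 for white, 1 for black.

gen 0: □□□□□□
□□□□□□
□□□□□□
□□□<□□
□□□□□□
□□□□□□
□□□□□□
gen 1: □□□□□□
□□□□□□
□□□^□□
□□□■□□
□□□□□□
□□□□□□
□□□□□□
gen 2: □□□□□□
□□□□□□
□□□■>□
□□□■□□
□□□□□□
□□□□□□
□□□□□□
gen 3: □□□□□□
□□□□□□
□□□■■□
□□□■v□
□□□□□□
□□□□□□
□□□□□□
gen 4: □□□□□□
□□□□□□
□□□■■□
□□□<■□
□□□□□□
□□□□□□
□□□□□□
gen 5: □□□□□□
□□□□□□
□□□■■□
□□□□■□
□□□v□□
□□□□□□
□□□□□□
gen 6: □□□□□□
□□□□□□
□□□■■□
□□□□■□
□□<■□□
□□□□□□
□□□□□□
gen 7: □□□□□□
□□□□□□
□□□■■□
□□^□■□
□□■■□□
□□□□□□
□□□□□□
gen 8: □□□□□□
□□□□□□
□□□■■□
□□■>■□
□□■■□□
□□□□□□
□□□□□□
gen 9: □□□□□□
□□□□□□
□□□■■□
□□■■■□
□□■v□□
□□□□□□
□□□□□□
gen 10: □□□□□□
□□□□□□
□□□■■□
□□■■■□
□□■□>□
□□□□□□
□□□□□□
gen 11: □□□□□□
□□□□□□
□□□■■□
□□■■■□
□□■□■□
□□□□v□
□□□□□□
gen 12: □□□□□□
□□□□□□
□□□■■□
□□■■■□
□□■□■□
□□□<■□
□□□□□□
gen 13: □□□□□□
□□□□□□
□□□■■□
□□■■■□
□□■^■□
□□□■■□
□□□□□□
gen 14: □□□□□□
□□□□□□
□□□■■□
□□■■■□
□□■■>□
□□□■■□
□□□□□□
gen 15: □□□□□□
□□□□□□
□□□■■□
□□■■^□
□□■■□□
□□□■■□
□□□□□□
gen 16: □□□□□□
□□□□□□
□□□■■□
□□■<□□
□□■■□□
□□□■■□
□□□□□□
gen 17: □□□□□□
□□□□□□
□□□■■□
□□■□□□
□□■v□□
□□□■■□
□□□□□□
gen 18: □□□□□□
□□□□□□
□□□■■□
□□■□□□
□□■□>□
□□□■■□
□□□□□□
gen 19: □□□□□□
□□□□□□
□□□■■□
□□■□□□
□□■□■□
□□□■v□
□□□□□□
gen 20: □□□□□□
□□□□□□
□□□■■□
□□■□□□
□□■□■□
□□□■□>
□□□□□□
gen 21: □□□□□□
□□□□□□
□□□■■□
□□■□□□
□□■□■□
□□□■□■
□□□□□v
gen 22: □□□□□□
□□□□□□
□□□■■□
□□■□□□
□□■□■□
□□□■□■
□□□□<■
gen 23: □□□□□□
□□□□□□
□□□■■□
□□■□□□
□□■□■□
□□□■^■
□□□□■■
gen 24: □□□□□□
□□□□□□
□□□■■□
□□■□□□
□□■□■□
□□□■■>
□□□□■■
gen 25: □□□□□□
□□□□□□
□□□■■□
□□■□□□
□□■□■^
□□□■■□
□□□□■■
gen 26: □□□□□□
□□□□□□
□□□■■□
□□■□□□
>□■□■■
□□□■■□
□□□□■■
gen 27: □□□□□□
□□□□□□
□□□■■□
□□■□□□
■□■□■■
v□□■■□
□□□□■■
gen 28: □□□□□□
□□□□□□
□□□■■□
□□■□□□
■□■□■■
■□□■■<
□□□□■■
gen 29: □□□□□□
□□□□□□
□□□■■□
□□■□□□
■□■□■^
■□□■■■
□□□□■■
gen 30: □□□□□□
□□□□□□
□□□■■□
□□■□□□
■□■□<□
■□□■■■
□□□□■■
gen 31: □□□□□□
□□□□□□
□□□■■□
□□■□□□
■□■□□□
■□□■v■
□□□□■■
gen 32: □□□□□□
□□□□□□
□□□■■□
□□■□□□
■□■□□□
■□□■□>
□□□□■■
gen 33: □□□□□□
□□□□□□
□□□■■□
□□■□□□
■□■□□^
■□□■□□
□□□□■■
gen 34: □□□□□□
□□□□□□
□□□■■□
□□■□□□
>□■□□■
■□□■□□
□□□□■■
gen 35: □□□□□□
□□□□□□
□□□■■□
^□■□□□
□□■□□■
■□□■□□
□□□□■■
gen 36: □□□□□□
□□□□□□
□□□■■□
■>■□□□
□□■□□■
■□□■□□
□□□□■■
gen 37: □□□□□□
□□□□□□
□□□■■□
■■■□□□
□v■□□■
■□□■□□
□□□□■■
gen 38: □□□□□□
□□□□□□
□□□■■□
■■■□□□
<■■□□■
■□□■□□
□□□□■■
gen 39: □□□□□□
□□□□□□
□□□■■□
^■■□□□
■■■□□■
■□□■□□
□□□□■■

1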